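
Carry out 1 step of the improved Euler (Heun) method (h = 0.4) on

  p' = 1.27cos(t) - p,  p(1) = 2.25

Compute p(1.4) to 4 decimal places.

Heun: k1 = f(t_n, p_n); k2 = f(t_n + h, p_n + h·k1); p_{n+1} = p_n + (h/2)·(k1 + k2).
t=1.000000, p=2.250000:
  k1 = f(1.000000, 2.250000) = -1.563816
  k2 = f(1.400000, 1.624474) = -1.408615
  p ← 2.250000 + (0.4/2)·(-1.563816 + (-1.408615)) = 1.655514
p(1.4) ≈ 1.6555

1.6555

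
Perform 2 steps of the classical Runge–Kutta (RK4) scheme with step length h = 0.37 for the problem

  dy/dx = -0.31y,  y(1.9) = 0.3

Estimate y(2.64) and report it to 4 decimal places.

0.2385

RK4: k1 = f(x_n, y_n); k2 = f(x_n + h/2, y_n + (h/2)·k1); k3 = f(x_n + h/2, y_n + (h/2)·k2); k4 = f(x_n + h, y_n + h·k3); y_{n+1} = y_n + (h/6)·(k1 + 2k2 + 2k3 + k4).
x=1.900000, y=0.300000:
  k1 = f(1.900000, 0.300000) = -0.093000
  k2 = f(2.085000, 0.282795) = -0.087666
  k3 = f(2.085000, 0.283782) = -0.087972
  k4 = f(2.270000, 0.267450) = -0.082910
  y ← 0.300000 + (0.37/6)·(k1 + 2k2 + 2k3 + k4) = 0.267490
x=2.270000, y=0.267490:
  k1 = f(2.270000, 0.267490) = -0.082922
  k2 = f(2.455000, 0.252150) = -0.078166
  k3 = f(2.455000, 0.253029) = -0.078439
  k4 = f(2.640000, 0.238468) = -0.073925
  y ← 0.267490 + (0.37/6)·(k1 + 2k2 + 2k3 + k4) = 0.238503
y(2.64) ≈ 0.2385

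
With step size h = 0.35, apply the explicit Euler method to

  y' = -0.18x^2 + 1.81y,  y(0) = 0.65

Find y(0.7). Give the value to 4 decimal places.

1.7267

Euler: y_{n+1} = y_n + h·f(x_n, y_n).
x=0.000000, y=0.650000: f=1.176500 → y ← 0.650000 + 0.35·1.176500 = 1.061775
x=0.350000, y=1.061775: f=1.899763 → y ← 1.061775 + 0.35·1.899763 = 1.726692
y(0.7) ≈ 1.7267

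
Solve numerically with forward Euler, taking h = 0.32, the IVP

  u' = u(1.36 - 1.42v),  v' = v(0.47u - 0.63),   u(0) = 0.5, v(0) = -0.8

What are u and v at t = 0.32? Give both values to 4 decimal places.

Euler on (u,v): u_{n+1} = u_n + h·u', v_{n+1} = v_n + h·v'.
0.000000: (0.500000, -0.800000); f=(1.248000, 0.316000) → (0.899360, -0.698880)
(u(0.32), v(0.32)) ≈ (0.8994, -0.6989)

0.8994, -0.6989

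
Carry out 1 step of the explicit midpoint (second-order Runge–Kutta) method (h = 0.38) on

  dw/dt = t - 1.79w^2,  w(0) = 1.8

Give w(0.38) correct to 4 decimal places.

Midpoint: k1 = f(t_n, w_n); k2 = f(t_n + h/2, w_n + (h/2)·k1); w_{n+1} = w_n + h·k2.
t=0.000000, w=1.800000:
  k1 = f(0.000000, 1.800000) = -5.799600
  k2 = f(0.190000, 0.698076) = -0.682285
  w ← 1.800000 + 0.38·(-0.682285) = 1.540732
w(0.38) ≈ 1.5407

1.5407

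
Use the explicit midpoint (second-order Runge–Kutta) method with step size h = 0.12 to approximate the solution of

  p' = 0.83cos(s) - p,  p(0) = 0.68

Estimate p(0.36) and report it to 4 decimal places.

0.7194

Midpoint: k1 = f(s_n, p_n); k2 = f(s_n + h/2, p_n + (h/2)·k1); p_{n+1} = p_n + h·k2.
s=0.000000, p=0.680000:
  k1 = f(0.000000, 0.680000) = 0.150000
  k2 = f(0.060000, 0.689000) = 0.139506
  p ← 0.680000 + 0.12·0.139506 = 0.696741
s=0.120000, p=0.696741:
  k1 = f(0.120000, 0.696741) = 0.127290
  k2 = f(0.180000, 0.704378) = 0.112212
  p ← 0.696741 + 0.12·0.112212 = 0.710206
s=0.240000, p=0.710206:
  k1 = f(0.240000, 0.710206) = 0.096004
  k2 = f(0.300000, 0.715966) = 0.076963
  p ← 0.710206 + 0.12·0.076963 = 0.719442
p(0.36) ≈ 0.7194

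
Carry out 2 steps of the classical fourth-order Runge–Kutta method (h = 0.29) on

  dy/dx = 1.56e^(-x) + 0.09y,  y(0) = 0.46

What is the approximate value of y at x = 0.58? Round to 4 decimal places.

1.1912

RK4: k1 = f(x_n, y_n); k2 = f(x_n + h/2, y_n + (h/2)·k1); k3 = f(x_n + h/2, y_n + (h/2)·k2); k4 = f(x_n + h, y_n + h·k3); y_{n+1} = y_n + (h/6)·(k1 + 2k2 + 2k3 + k4).
x=0.000000, y=0.460000:
  k1 = f(0.000000, 0.460000) = 1.601400
  k2 = f(0.145000, 0.692203) = 1.411733
  k3 = f(0.145000, 0.664701) = 1.409258
  k4 = f(0.290000, 0.868685) = 1.245473
  y ← 0.460000 + (0.29/6)·(k1 + 2k2 + 2k3 + k4) = 0.870295
x=0.290000, y=0.870295:
  k1 = f(0.290000, 0.870295) = 1.245618
  k2 = f(0.435000, 1.050909) = 1.104315
  k3 = f(0.435000, 1.030420) = 1.102471
  k4 = f(0.580000, 1.190011) = 0.980542
  y ← 0.870295 + (0.29/6)·(k1 + 2k2 + 2k3 + k4) = 1.191215
y(0.58) ≈ 1.1912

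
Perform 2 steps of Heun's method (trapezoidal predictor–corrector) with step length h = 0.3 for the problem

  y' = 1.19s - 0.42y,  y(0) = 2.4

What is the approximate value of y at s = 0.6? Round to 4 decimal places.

Heun: k1 = f(s_n, y_n); k2 = f(s_n + h, y_n + h·k1); y_{n+1} = y_n + (h/2)·(k1 + k2).
s=0.000000, y=2.400000:
  k1 = f(0.000000, 2.400000) = -1.008000
  k2 = f(0.300000, 2.097600) = -0.523992
  y ← 2.400000 + (0.3/2)·(-1.008000 + (-0.523992)) = 2.170201
s=0.300000, y=2.170201:
  k1 = f(0.300000, 2.170201) = -0.554485
  k2 = f(0.600000, 2.003856) = -0.127619
  y ← 2.170201 + (0.3/2)·(-0.554485 + (-0.127619)) = 2.067886
y(0.6) ≈ 2.0679

2.0679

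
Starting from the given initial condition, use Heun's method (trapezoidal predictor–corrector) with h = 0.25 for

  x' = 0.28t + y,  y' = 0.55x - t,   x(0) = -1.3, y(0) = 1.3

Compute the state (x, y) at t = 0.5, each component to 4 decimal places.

-0.7091, 0.9030

Heun on (x,y): k1 = f(t_n, state_n); k2 = f(t_n + h, state_n + h·k1); state_{n+1} = state_n + (h/2)·(k1 + k2).
0.000000: (-1.300000, 1.300000)
  k1 = (1.300000, -0.715000)
  predictor → (-0.975000, 1.121250)
  k2 = (1.191250, -0.786250)
  → (-0.988594, 1.112344)
0.250000: (-0.988594, 1.112344)
  k1 = (1.182344, -0.793727)
  predictor → (-0.693008, 0.913912)
  k2 = (1.053912, -0.881154)
  → (-0.709062, 0.902984)
(x(0.5), y(0.5)) ≈ (-0.7091, 0.9030)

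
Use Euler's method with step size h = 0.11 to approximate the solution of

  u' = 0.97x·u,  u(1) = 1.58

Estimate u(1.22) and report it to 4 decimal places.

Euler: u_{n+1} = u_n + h·f(x_n, u_n).
x=1.000000, u=1.580000: f=1.532600 → u ← 1.580000 + 0.11·1.532600 = 1.748586
x=1.110000, u=1.748586: f=1.882703 → u ← 1.748586 + 0.11·1.882703 = 1.955683
u(1.22) ≈ 1.9557

1.9557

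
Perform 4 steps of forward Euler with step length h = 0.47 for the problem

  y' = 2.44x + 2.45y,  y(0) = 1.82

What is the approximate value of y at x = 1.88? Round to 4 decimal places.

45.4288

Euler: y_{n+1} = y_n + h·f(x_n, y_n).
x=0.000000, y=1.820000: f=4.459000 → y ← 1.820000 + 0.47·4.459000 = 3.915730
x=0.470000, y=3.915730: f=10.740339 → y ← 3.915730 + 0.47·10.740339 = 8.963689
x=0.940000, y=8.963689: f=24.254638 → y ← 8.963689 + 0.47·24.254638 = 20.363369
x=1.410000, y=20.363369: f=53.330654 → y ← 20.363369 + 0.47·53.330654 = 45.428777
y(1.88) ≈ 45.4288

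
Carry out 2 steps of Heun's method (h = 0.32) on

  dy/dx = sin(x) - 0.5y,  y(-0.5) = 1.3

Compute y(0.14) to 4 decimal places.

Heun: k1 = f(x_n, y_n); k2 = f(x_n + h, y_n + h·k1); y_{n+1} = y_n + (h/2)·(k1 + k2).
x=-0.500000, y=1.300000:
  k1 = f(-0.500000, 1.300000) = -1.129426
  k2 = f(-0.180000, 0.938584) = -0.648321
  y ← 1.300000 + (0.32/2)·(-1.129426 + (-0.648321)) = 1.015560
x=-0.180000, y=1.015560:
  k1 = f(-0.180000, 1.015560) = -0.686810
  k2 = f(0.140000, 0.795781) = -0.258348
  y ← 1.015560 + (0.32/2)·(-0.686810 + (-0.258348)) = 0.864335
y(0.14) ≈ 0.8643

0.8643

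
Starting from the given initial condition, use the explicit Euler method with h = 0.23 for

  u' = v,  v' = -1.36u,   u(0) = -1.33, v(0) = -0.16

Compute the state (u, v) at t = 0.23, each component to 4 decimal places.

Euler on (u,v): u_{n+1} = u_n + h·u', v_{n+1} = v_n + h·v'.
0.000000: (-1.330000, -0.160000); f=(-0.160000, 1.808800) → (-1.366800, 0.256024)
(u(0.23), v(0.23)) ≈ (-1.3668, 0.2560)

-1.3668, 0.2560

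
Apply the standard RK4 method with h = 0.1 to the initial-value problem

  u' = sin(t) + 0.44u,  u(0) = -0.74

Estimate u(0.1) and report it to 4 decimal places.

RK4: k1 = f(t_n, u_n); k2 = f(t_n + h/2, u_n + (h/2)·k1); k3 = f(t_n + h/2, u_n + (h/2)·k2); k4 = f(t_n + h, u_n + h·k3); u_{n+1} = u_n + (h/6)·(k1 + 2k2 + 2k3 + k4).
t=0.000000, u=-0.740000:
  k1 = f(0.000000, -0.740000) = -0.325600
  k2 = f(0.050000, -0.756280) = -0.282784
  k3 = f(0.050000, -0.754139) = -0.281842
  k4 = f(0.100000, -0.768184) = -0.238168
  u ← -0.740000 + (0.1/6)·(k1 + 2k2 + 2k3 + k4) = -0.768217
u(0.1) ≈ -0.7682

-0.7682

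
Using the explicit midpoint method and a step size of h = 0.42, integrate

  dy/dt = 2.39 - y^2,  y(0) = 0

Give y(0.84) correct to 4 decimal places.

1.2658

Midpoint: k1 = f(t_n, y_n); k2 = f(t_n + h/2, y_n + (h/2)·k1); y_{n+1} = y_n + h·k2.
t=0.000000, y=0.000000:
  k1 = f(0.000000, 0.000000) = 2.390000
  k2 = f(0.210000, 0.501900) = 2.138096
  y ← 0.000000 + 0.42·2.138096 = 0.898000
t=0.420000, y=0.898000:
  k1 = f(0.420000, 0.898000) = 1.583595
  k2 = f(0.630000, 1.230555) = 0.875733
  y ← 0.898000 + 0.42·0.875733 = 1.265808
y(0.84) ≈ 1.2658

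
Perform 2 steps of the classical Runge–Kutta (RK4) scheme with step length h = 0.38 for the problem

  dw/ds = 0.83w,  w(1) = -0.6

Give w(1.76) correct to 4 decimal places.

RK4: k1 = f(s_n, w_n); k2 = f(s_n + h/2, w_n + (h/2)·k1); k3 = f(s_n + h/2, w_n + (h/2)·k2); k4 = f(s_n + h, w_n + h·k3); w_{n+1} = w_n + (h/6)·(k1 + 2k2 + 2k3 + k4).
s=1.000000, w=-0.600000:
  k1 = f(1.000000, -0.600000) = -0.498000
  k2 = f(1.190000, -0.694620) = -0.576535
  k3 = f(1.190000, -0.709542) = -0.588920
  k4 = f(1.380000, -0.823789) = -0.683745
  w ← -0.600000 + (0.38/6)·(k1 + 2k2 + 2k3 + k4) = -0.822468
s=1.380000, w=-0.822468:
  k1 = f(1.380000, -0.822468) = -0.682648
  k2 = f(1.570000, -0.952171) = -0.790302
  k3 = f(1.570000, -0.972625) = -0.807279
  k4 = f(1.760000, -1.129234) = -0.937264
  w ← -0.822468 + (0.38/6)·(k1 + 2k2 + 2k3 + k4) = -1.127423
w(1.76) ≈ -1.1274

-1.1274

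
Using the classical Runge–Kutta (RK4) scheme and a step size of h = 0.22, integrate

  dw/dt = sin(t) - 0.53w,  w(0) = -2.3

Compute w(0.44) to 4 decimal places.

-1.7334

RK4: k1 = f(t_n, w_n); k2 = f(t_n + h/2, w_n + (h/2)·k1); k3 = f(t_n + h/2, w_n + (h/2)·k2); k4 = f(t_n + h, w_n + h·k3); w_{n+1} = w_n + (h/6)·(k1 + 2k2 + 2k3 + k4).
t=0.000000, w=-2.300000:
  k1 = f(0.000000, -2.300000) = 1.219000
  k2 = f(0.110000, -2.165910) = 1.257711
  k3 = f(0.110000, -2.161652) = 1.255454
  k4 = f(0.220000, -2.023800) = 1.290844
  w ← -2.300000 + (0.22/6)·(k1 + 2k2 + 2k3 + k4) = -2.023674
t=0.220000, w=-2.023674:
  k1 = f(0.220000, -2.023674) = 1.290777
  k2 = f(0.330000, -1.881688) = 1.321338
  k3 = f(0.330000, -1.878327) = 1.319556
  k4 = f(0.440000, -1.733371) = 1.344626
  w ← -2.023674 + (0.22/6)·(k1 + 2k2 + 2k3 + k4) = -1.733377
w(0.44) ≈ -1.7334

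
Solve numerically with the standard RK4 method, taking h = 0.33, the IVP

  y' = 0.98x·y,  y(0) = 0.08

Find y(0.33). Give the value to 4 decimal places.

0.0844

RK4: k1 = f(x_n, y_n); k2 = f(x_n + h/2, y_n + (h/2)·k1); k3 = f(x_n + h/2, y_n + (h/2)·k2); k4 = f(x_n + h, y_n + h·k3); y_{n+1} = y_n + (h/6)·(k1 + 2k2 + 2k3 + k4).
x=0.000000, y=0.080000:
  k1 = f(0.000000, 0.080000) = 0.000000
  k2 = f(0.165000, 0.080000) = 0.012936
  k3 = f(0.165000, 0.082134) = 0.013281
  k4 = f(0.330000, 0.084383) = 0.027289
  y ← 0.080000 + (0.33/6)·(k1 + 2k2 + 2k3 + k4) = 0.084385
y(0.33) ≈ 0.0844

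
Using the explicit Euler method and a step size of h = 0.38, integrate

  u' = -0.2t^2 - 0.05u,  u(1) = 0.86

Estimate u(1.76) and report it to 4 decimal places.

Euler: u_{n+1} = u_n + h·f(t_n, u_n).
t=1.000000, u=0.860000: f=-0.243000 → u ← 0.860000 + 0.38·(-0.243000) = 0.767660
t=1.380000, u=0.767660: f=-0.419263 → u ← 0.767660 + 0.38·(-0.419263) = 0.608340
u(1.76) ≈ 0.6083

0.6083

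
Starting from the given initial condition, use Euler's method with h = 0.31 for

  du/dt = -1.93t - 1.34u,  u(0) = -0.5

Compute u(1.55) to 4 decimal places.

Euler: u_{n+1} = u_n + h·f(t_n, u_n).
t=0.000000, u=-0.500000: f=0.670000 → u ← -0.500000 + 0.31·0.670000 = -0.292300
t=0.310000, u=-0.292300: f=-0.206618 → u ← -0.292300 + 0.31·(-0.206618) = -0.356352
t=0.620000, u=-0.356352: f=-0.719089 → u ← -0.356352 + 0.31·(-0.719089) = -0.579269
t=0.930000, u=-0.579269: f=-1.018679 → u ← -0.579269 + 0.31·(-1.018679) = -0.895060
t=1.240000, u=-0.895060: f=-1.193820 → u ← -0.895060 + 0.31·(-1.193820) = -1.265144
u(1.55) ≈ -1.2651

-1.2651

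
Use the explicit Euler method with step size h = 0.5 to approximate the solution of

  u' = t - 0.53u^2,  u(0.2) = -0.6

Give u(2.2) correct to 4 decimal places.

1.0661

Euler: u_{n+1} = u_n + h·f(t_n, u_n).
t=0.200000, u=-0.600000: f=0.009200 → u ← -0.600000 + 0.5·0.009200 = -0.595400
t=0.700000, u=-0.595400: f=0.512114 → u ← -0.595400 + 0.5·0.512114 = -0.339343
t=1.200000, u=-0.339343: f=1.138969 → u ← -0.339343 + 0.5·1.138969 = 0.230142
t=1.700000, u=0.230142: f=1.671928 → u ← 0.230142 + 0.5·1.671928 = 1.066106
u(2.2) ≈ 1.0661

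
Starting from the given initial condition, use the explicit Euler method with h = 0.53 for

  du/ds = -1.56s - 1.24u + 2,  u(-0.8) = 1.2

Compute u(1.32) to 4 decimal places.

Euler: u_{n+1} = u_n + h·f(s_n, u_n).
s=-0.800000, u=1.200000: f=1.760000 → u ← 1.200000 + 0.53·1.760000 = 2.132800
s=-0.270000, u=2.132800: f=-0.223472 → u ← 2.132800 + 0.53·(-0.223472) = 2.014360
s=0.260000, u=2.014360: f=-0.903406 → u ← 2.014360 + 0.53·(-0.903406) = 1.535555
s=0.790000, u=1.535555: f=-1.136488 → u ← 1.535555 + 0.53·(-1.136488) = 0.933216
u(1.32) ≈ 0.9332

0.9332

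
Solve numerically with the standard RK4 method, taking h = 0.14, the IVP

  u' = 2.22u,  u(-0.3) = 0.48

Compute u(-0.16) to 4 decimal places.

RK4: k1 = f(x_n, u_n); k2 = f(x_n + h/2, u_n + (h/2)·k1); k3 = f(x_n + h/2, u_n + (h/2)·k2); k4 = f(x_n + h, u_n + h·k3); u_{n+1} = u_n + (h/6)·(k1 + 2k2 + 2k3 + k4).
x=-0.300000, u=0.480000:
  k1 = f(-0.300000, 0.480000) = 1.065600
  k2 = f(-0.230000, 0.554592) = 1.231194
  k3 = f(-0.230000, 0.566184) = 1.256928
  k4 = f(-0.160000, 0.655970) = 1.456253
  u ← 0.480000 + (0.14/6)·(k1 + 2k2 + 2k3 + k4) = 0.654956
u(-0.16) ≈ 0.6550

0.6550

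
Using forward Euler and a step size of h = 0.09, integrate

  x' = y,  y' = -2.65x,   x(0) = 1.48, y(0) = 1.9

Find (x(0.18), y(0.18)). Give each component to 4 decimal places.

1.7902, 1.1533

Euler on (x,y): x_{n+1} = x_n + h·x', y_{n+1} = y_n + h·y'.
0.000000: (1.480000, 1.900000); f=(1.900000, -3.922000) → (1.651000, 1.547020)
0.090000: (1.651000, 1.547020); f=(1.547020, -4.375150) → (1.790232, 1.153256)
(x(0.18), y(0.18)) ≈ (1.7902, 1.1533)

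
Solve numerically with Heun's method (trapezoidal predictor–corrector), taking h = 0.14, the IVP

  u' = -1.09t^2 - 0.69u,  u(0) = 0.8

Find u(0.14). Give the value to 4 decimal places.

Heun: k1 = f(t_n, u_n); k2 = f(t_n + h, u_n + h·k1); u_{n+1} = u_n + (h/2)·(k1 + k2).
t=0.000000, u=0.800000:
  k1 = f(0.000000, 0.800000) = -0.552000
  k2 = f(0.140000, 0.722720) = -0.520041
  u ← 0.800000 + (0.14/2)·(-0.552000 + (-0.520041)) = 0.724957
u(0.14) ≈ 0.7250

0.7250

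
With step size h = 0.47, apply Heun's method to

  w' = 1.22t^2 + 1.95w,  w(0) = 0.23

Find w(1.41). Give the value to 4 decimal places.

5.2104

Heun: k1 = f(t_n, w_n); k2 = f(t_n + h, w_n + h·k1); w_{n+1} = w_n + (h/2)·(k1 + k2).
t=0.000000, w=0.230000:
  k1 = f(0.000000, 0.230000) = 0.448500
  k2 = f(0.470000, 0.440795) = 1.129048
  w ← 0.230000 + (0.47/2)·(0.448500 + 1.129048) = 0.600724
t=0.470000, w=0.600724:
  k1 = f(0.470000, 0.600724) = 1.440909
  k2 = f(0.940000, 1.277951) = 3.569997
  w ← 0.600724 + (0.47/2)·(1.440909 + 3.569997) = 1.778287
t=0.940000, w=1.778287:
  k1 = f(0.940000, 1.778287) = 4.545651
  k2 = f(1.410000, 3.914743) = 10.059231
  w ← 1.778287 + (0.47/2)·(4.545651 + 10.059231) = 5.210434
w(1.41) ≈ 5.2104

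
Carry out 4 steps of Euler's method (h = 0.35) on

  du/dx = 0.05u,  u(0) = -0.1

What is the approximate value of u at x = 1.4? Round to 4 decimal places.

-0.1072

Euler: u_{n+1} = u_n + h·f(x_n, u_n).
x=0.000000, u=-0.100000: f=-0.005000 → u ← -0.100000 + 0.35·(-0.005000) = -0.101750
x=0.350000, u=-0.101750: f=-0.005088 → u ← -0.101750 + 0.35·(-0.005088) = -0.103531
x=0.700000, u=-0.103531: f=-0.005177 → u ← -0.103531 + 0.35·(-0.005177) = -0.105342
x=1.050000, u=-0.105342: f=-0.005267 → u ← -0.105342 + 0.35·(-0.005267) = -0.107186
u(1.4) ≈ -0.1072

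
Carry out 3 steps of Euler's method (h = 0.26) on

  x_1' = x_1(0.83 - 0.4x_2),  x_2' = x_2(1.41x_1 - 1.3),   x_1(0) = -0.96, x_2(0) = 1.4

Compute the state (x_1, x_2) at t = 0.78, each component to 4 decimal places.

-1.4468, 0.0274

Euler on (x_1,x_2): x_1_{n+1} = x_1_n + h·x_1', x_2_{n+1} = x_2_n + h·x_2'.
0.000000: (-0.960000, 1.400000); f=(-0.259200, -3.715040) → (-1.027392, 0.434090)
0.260000: (-1.027392, 0.434090); f=(-0.674343, -1.193149) → (-1.202721, 0.123871)
0.520000: (-1.202721, 0.123871); f=(-0.938666, -0.371097) → (-1.446774, 0.027386)
(x_1(0.78), x_2(0.78)) ≈ (-1.4468, 0.0274)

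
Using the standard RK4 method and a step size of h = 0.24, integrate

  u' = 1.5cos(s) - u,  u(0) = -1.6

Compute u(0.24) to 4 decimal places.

RK4: k1 = f(s_n, u_n); k2 = f(s_n + h/2, u_n + (h/2)·k1); k3 = f(s_n + h/2, u_n + (h/2)·k2); k4 = f(s_n + h, u_n + h·k3); u_{n+1} = u_n + (h/6)·(k1 + 2k2 + 2k3 + k4).
s=0.000000, u=-1.600000:
  k1 = f(0.000000, -1.600000) = 3.100000
  k2 = f(0.120000, -1.228000) = 2.717213
  k3 = f(0.120000, -1.273934) = 2.763147
  k4 = f(0.240000, -0.936845) = 2.393852
  u ← -1.600000 + (0.24/6)·(k1 + 2k2 + 2k3 + k4) = -0.941817
u(0.24) ≈ -0.9418

-0.9418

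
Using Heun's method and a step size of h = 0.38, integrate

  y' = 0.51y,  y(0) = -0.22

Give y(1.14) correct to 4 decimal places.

-0.3922

Heun: k1 = f(s_n, y_n); k2 = f(s_n + h, y_n + h·k1); y_{n+1} = y_n + (h/2)·(k1 + k2).
s=0.000000, y=-0.220000:
  k1 = f(0.000000, -0.220000) = -0.112200
  k2 = f(0.380000, -0.262636) = -0.133944
  y ← -0.220000 + (0.38/2)·(-0.112200 + (-0.133944)) = -0.266767
s=0.380000, y=-0.266767:
  k1 = f(0.380000, -0.266767) = -0.136051
  k2 = f(0.760000, -0.318467) = -0.162418
  y ← -0.266767 + (0.38/2)·(-0.136051 + (-0.162418)) = -0.323477
s=0.760000, y=-0.323477:
  k1 = f(0.760000, -0.323477) = -0.164973
  k2 = f(1.140000, -0.386166) = -0.196945
  y ← -0.323477 + (0.38/2)·(-0.164973 + (-0.196945)) = -0.392241
y(1.14) ≈ -0.3922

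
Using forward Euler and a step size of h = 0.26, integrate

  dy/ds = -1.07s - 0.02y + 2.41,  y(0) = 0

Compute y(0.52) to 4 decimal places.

1.1776

Euler: y_{n+1} = y_n + h·f(s_n, y_n).
s=0.000000, y=0.000000: f=2.410000 → y ← 0.000000 + 0.26·2.410000 = 0.626600
s=0.260000, y=0.626600: f=2.119268 → y ← 0.626600 + 0.26·2.119268 = 1.177610
y(0.52) ≈ 1.1776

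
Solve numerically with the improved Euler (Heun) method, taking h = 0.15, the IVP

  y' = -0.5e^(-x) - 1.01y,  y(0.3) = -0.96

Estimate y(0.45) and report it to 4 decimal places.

Heun: k1 = f(x_n, y_n); k2 = f(x_n + h, y_n + h·k1); y_{n+1} = y_n + (h/2)·(k1 + k2).
x=0.300000, y=-0.960000:
  k1 = f(0.300000, -0.960000) = 0.599191
  k2 = f(0.450000, -0.870121) = 0.560009
  y ← -0.960000 + (0.15/2)·(0.599191 + 0.560009) = -0.873060
y(0.45) ≈ -0.8731

-0.8731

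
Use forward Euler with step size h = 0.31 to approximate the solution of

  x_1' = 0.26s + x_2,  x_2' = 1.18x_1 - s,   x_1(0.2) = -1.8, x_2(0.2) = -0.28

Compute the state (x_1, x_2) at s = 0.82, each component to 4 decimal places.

Euler on (x_1,x_2): x_1_{n+1} = x_1_n + h·x_1', x_2_{n+1} = x_2_n + h·x_2'.
0.200000: (-1.800000, -0.280000); f=(-0.228000, -2.324000) → (-1.870680, -1.000440)
0.510000: (-1.870680, -1.000440); f=(-0.867840, -2.717402) → (-2.139710, -1.842835)
(x_1(0.82), x_2(0.82)) ≈ (-2.1397, -1.8428)

-2.1397, -1.8428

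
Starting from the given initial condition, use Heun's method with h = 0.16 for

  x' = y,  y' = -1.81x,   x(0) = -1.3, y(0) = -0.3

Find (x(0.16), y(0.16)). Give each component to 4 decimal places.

Heun on (x,y): k1 = f(t_n, state_n); k2 = f(t_n + h, state_n + h·k1); state_{n+1} = state_n + (h/2)·(k1 + k2).
0.000000: (-1.300000, -0.300000)
  k1 = (-0.300000, 2.353000)
  predictor → (-1.348000, 0.076480)
  k2 = (0.076480, 2.439880)
  → (-1.317882, 0.083430)
(x(0.16), y(0.16)) ≈ (-1.3179, 0.0834)

-1.3179, 0.0834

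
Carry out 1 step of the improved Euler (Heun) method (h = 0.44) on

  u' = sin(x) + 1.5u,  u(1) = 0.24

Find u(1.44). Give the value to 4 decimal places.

Heun: k1 = f(x_n, u_n); k2 = f(x_n + h, u_n + h·k1); u_{n+1} = u_n + (h/2)·(k1 + k2).
x=1.000000, u=0.240000:
  k1 = f(1.000000, 0.240000) = 1.201471
  k2 = f(1.440000, 0.768647) = 2.144429
  u ← 0.240000 + (0.44/2)·(1.201471 + 2.144429) = 0.976098
u(1.44) ≈ 0.9761

0.9761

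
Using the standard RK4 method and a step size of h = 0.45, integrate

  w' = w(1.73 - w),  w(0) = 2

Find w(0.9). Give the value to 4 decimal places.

1.7814

RK4: k1 = f(x_n, w_n); k2 = f(x_n + h/2, w_n + (h/2)·k1); k3 = f(x_n + h/2, w_n + (h/2)·k2); k4 = f(x_n + h, w_n + h·k3); w_{n+1} = w_n + (h/6)·(k1 + 2k2 + 2k3 + k4).
x=0.000000, w=2.000000:
  k1 = f(0.000000, 2.000000) = -0.540000
  k2 = f(0.225000, 1.878500) = -0.278957
  k3 = f(0.225000, 1.937235) = -0.401462
  k4 = f(0.450000, 1.819342) = -0.162544
  w ← 2.000000 + (0.45/6)·(k1 + 2k2 + 2k3 + k4) = 1.845246
x=0.450000, w=1.845246:
  k1 = f(0.450000, 1.845246) = -0.212658
  k2 = f(0.675000, 1.797398) = -0.121142
  k3 = f(0.675000, 1.817989) = -0.159964
  k4 = f(0.900000, 1.773263) = -0.076716
  w ← 1.845246 + (0.45/6)·(k1 + 2k2 + 2k3 + k4) = 1.781377
w(0.9) ≈ 1.7814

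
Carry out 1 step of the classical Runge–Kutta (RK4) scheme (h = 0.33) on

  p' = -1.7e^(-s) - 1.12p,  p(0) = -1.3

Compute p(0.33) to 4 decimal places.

RK4: k1 = f(s_n, p_n); k2 = f(s_n + h/2, p_n + (h/2)·k1); k3 = f(s_n + h/2, p_n + (h/2)·k2); k4 = f(s_n + h, p_n + h·k3); p_{n+1} = p_n + (h/6)·(k1 + 2k2 + 2k3 + k4).
s=0.000000, p=-1.300000:
  k1 = f(0.000000, -1.300000) = -0.244000
  k2 = f(0.165000, -1.340260) = 0.059672
  k3 = f(0.165000, -1.290154) = 0.003553
  k4 = f(0.330000, -1.298827) = 0.232516
  p ← -1.300000 + (0.33/6)·(k1 + 2k2 + 2k3 + k4) = -1.293677
p(0.33) ≈ -1.2937

-1.2937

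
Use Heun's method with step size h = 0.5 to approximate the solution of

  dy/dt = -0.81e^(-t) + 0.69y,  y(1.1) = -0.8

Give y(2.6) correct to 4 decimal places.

Heun: k1 = f(t_n, y_n); k2 = f(t_n + h, y_n + h·k1); y_{n+1} = y_n + (h/2)·(k1 + k2).
t=1.100000, y=-0.800000:
  k1 = f(1.100000, -0.800000) = -0.821626
  k2 = f(1.600000, -1.210813) = -0.998997
  y ← -0.800000 + (0.5/2)·(-0.821626 + (-0.998997)) = -1.255156
t=1.600000, y=-1.255156:
  k1 = f(1.600000, -1.255156) = -1.029594
  k2 = f(2.100000, -1.769952) = -1.320457
  y ← -1.255156 + (0.5/2)·(-1.029594 + (-1.320457)) = -1.842668
t=2.100000, y=-1.842668:
  k1 = f(2.100000, -1.842668) = -1.370631
  k2 = f(2.600000, -2.527984) = -1.804470
  y ← -1.842668 + (0.5/2)·(-1.370631 + (-1.804470)) = -2.636444
y(2.6) ≈ -2.6364

-2.6364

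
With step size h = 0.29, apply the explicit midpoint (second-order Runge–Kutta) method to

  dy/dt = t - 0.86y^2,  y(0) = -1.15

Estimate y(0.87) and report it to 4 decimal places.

-3.8789

Midpoint: k1 = f(t_n, y_n); k2 = f(t_n + h/2, y_n + (h/2)·k1); y_{n+1} = y_n + h·k2.
t=0.000000, y=-1.150000:
  k1 = f(0.000000, -1.150000) = -1.137350
  k2 = f(0.145000, -1.314916) = -1.341943
  y ← -1.150000 + 0.29·(-1.341943) = -1.539163
t=0.290000, y=-1.539163:
  k1 = f(0.290000, -1.539163) = -1.747361
  k2 = f(0.435000, -1.792531) = -2.328323
  y ← -1.539163 + 0.29·(-2.328323) = -2.214377
t=0.580000, y=-2.214377:
  k1 = f(0.580000, -2.214377) = -3.636981
  k2 = f(0.725000, -2.741739) = -5.739736
  y ← -2.214377 + 0.29·(-5.739736) = -3.878901
y(0.87) ≈ -3.8789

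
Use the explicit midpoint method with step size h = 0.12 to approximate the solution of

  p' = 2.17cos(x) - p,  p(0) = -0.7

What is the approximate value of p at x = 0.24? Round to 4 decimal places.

-0.0936

Midpoint: k1 = f(x_n, p_n); k2 = f(x_n + h/2, p_n + (h/2)·k1); p_{n+1} = p_n + h·k2.
x=0.000000, p=-0.700000:
  k1 = f(0.000000, -0.700000) = 2.870000
  k2 = f(0.060000, -0.527800) = 2.693895
  p ← -0.700000 + 0.12·2.693895 = -0.376733
x=0.120000, p=-0.376733:
  k1 = f(0.120000, -0.376733) = 2.531127
  k2 = f(0.180000, -0.224865) = 2.359806
  p ← -0.376733 + 0.12·2.359806 = -0.093556
p(0.24) ≈ -0.0936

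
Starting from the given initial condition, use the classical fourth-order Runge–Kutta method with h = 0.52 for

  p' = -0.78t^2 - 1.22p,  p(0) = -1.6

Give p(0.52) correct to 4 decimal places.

RK4: k1 = f(t_n, p_n); k2 = f(t_n + h/2, p_n + (h/2)·k1); k3 = f(t_n + h/2, p_n + (h/2)·k2); k4 = f(t_n + h, p_n + h·k3); p_{n+1} = p_n + (h/6)·(k1 + 2k2 + 2k3 + k4).
t=0.000000, p=-1.600000:
  k1 = f(0.000000, -1.600000) = 1.952000
  k2 = f(0.260000, -1.092480) = 1.280098
  k3 = f(0.260000, -1.267175) = 1.493225
  k4 = f(0.520000, -0.823523) = 0.793786
  p ← -1.600000 + (0.52/6)·(k1 + 2k2 + 2k3 + k4) = -0.881323
p(0.52) ≈ -0.8813

-0.8813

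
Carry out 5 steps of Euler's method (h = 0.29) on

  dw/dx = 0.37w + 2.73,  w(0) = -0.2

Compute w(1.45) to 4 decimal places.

4.5712

Euler: w_{n+1} = w_n + h·f(x_n, w_n).
x=0.000000, w=-0.200000: f=2.656000 → w ← -0.200000 + 0.29·2.656000 = 0.570240
x=0.290000, w=0.570240: f=2.940989 → w ← 0.570240 + 0.29·2.940989 = 1.423127
x=0.580000, w=1.423127: f=3.256557 → w ← 1.423127 + 0.29·3.256557 = 2.367528
x=0.870000, w=2.367528: f=3.605985 → w ← 2.367528 + 0.29·3.605985 = 3.413264
x=1.160000, w=3.413264: f=3.992908 → w ← 3.413264 + 0.29·3.992908 = 4.571207
w(1.45) ≈ 4.5712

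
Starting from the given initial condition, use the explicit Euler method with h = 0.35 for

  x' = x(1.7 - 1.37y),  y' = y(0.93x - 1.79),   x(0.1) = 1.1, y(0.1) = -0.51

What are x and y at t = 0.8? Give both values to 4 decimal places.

Euler on (x,y): x_{n+1} = x_n + h·x', y_{n+1} = y_n + h·y'.
0.100000: (1.100000, -0.510000); f=(2.638570, 0.391170) → (2.023499, -0.373090)
0.450000: (2.023499, -0.373090); f=(4.474229, -0.034270) → (3.589479, -0.385085)
(x(0.8), y(0.8)) ≈ (3.5895, -0.3851)

3.5895, -0.3851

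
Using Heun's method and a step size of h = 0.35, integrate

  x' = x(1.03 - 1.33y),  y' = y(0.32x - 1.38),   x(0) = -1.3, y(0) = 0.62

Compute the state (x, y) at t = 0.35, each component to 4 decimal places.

-1.5232, 0.3516

Heun on (x,y): k1 = f(t_n, state_n); k2 = f(t_n + h, state_n + h·k1); state_{n+1} = state_n + (h/2)·(k1 + k2).
0.000000: (-1.300000, 0.620000)
  k1 = (-0.267020, -1.113520)
  predictor → (-1.393457, 0.230268)
  k2 = (-1.008506, -0.420448)
  → (-1.523217, 0.351556)
(x(0.35), y(0.35)) ≈ (-1.5232, 0.3516)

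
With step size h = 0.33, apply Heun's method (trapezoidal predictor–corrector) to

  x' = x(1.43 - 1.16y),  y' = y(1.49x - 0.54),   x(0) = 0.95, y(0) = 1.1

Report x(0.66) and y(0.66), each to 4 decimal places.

0.7857, 1.9180

Heun on (x,y): k1 = f(t_n, state_n); k2 = f(t_n + h, state_n + h·k1); state_{n+1} = state_n + (h/2)·(k1 + k2).
0.000000: (0.950000, 1.100000)
  k1 = (0.146300, 0.963050)
  predictor → (0.998279, 1.417807)
  k2 = (-0.214286, 1.343281)
  → (0.938782, 1.480545)
0.330000: (0.938782, 1.480545)
  k1 = (-0.269836, 1.271470)
  predictor → (0.849736, 1.900130)
  k2 = (-0.657824, 1.379698)
  → (0.785718, 1.917987)
(x(0.66), y(0.66)) ≈ (0.7857, 1.9180)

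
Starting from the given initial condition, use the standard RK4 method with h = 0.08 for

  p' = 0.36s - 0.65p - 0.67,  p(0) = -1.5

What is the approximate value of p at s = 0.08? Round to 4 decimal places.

-1.4751

RK4: k1 = f(s_n, p_n); k2 = f(s_n + h/2, p_n + (h/2)·k1); k3 = f(s_n + h/2, p_n + (h/2)·k2); k4 = f(s_n + h, p_n + h·k3); p_{n+1} = p_n + (h/6)·(k1 + 2k2 + 2k3 + k4).
s=0.000000, p=-1.500000:
  k1 = f(0.000000, -1.500000) = 0.305000
  k2 = f(0.040000, -1.487800) = 0.311470
  k3 = f(0.040000, -1.487541) = 0.311302
  k4 = f(0.080000, -1.475096) = 0.317612
  p ← -1.500000 + (0.08/6)·(k1 + 2k2 + 2k3 + k4) = -1.475091
p(0.08) ≈ -1.4751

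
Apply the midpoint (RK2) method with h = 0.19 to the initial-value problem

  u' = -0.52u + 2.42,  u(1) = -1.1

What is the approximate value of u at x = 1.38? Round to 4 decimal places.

Midpoint: k1 = f(x_n, u_n); k2 = f(x_n + h/2, u_n + (h/2)·k1); u_{n+1} = u_n + h·k2.
x=1.000000, u=-1.100000:
  k1 = f(1.000000, -1.100000) = 2.992000
  k2 = f(1.095000, -0.815760) = 2.844195
  u ← -1.100000 + 0.19·2.844195 = -0.559603
x=1.190000, u=-0.559603:
  k1 = f(1.190000, -0.559603) = 2.710994
  k2 = f(1.285000, -0.302059) = 2.577070
  u ← -0.559603 + 0.19·2.577070 = -0.069960
u(1.38) ≈ -0.0700

-0.0700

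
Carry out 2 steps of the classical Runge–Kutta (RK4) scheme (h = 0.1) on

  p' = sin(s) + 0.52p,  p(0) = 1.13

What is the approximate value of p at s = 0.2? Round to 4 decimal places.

1.2745

RK4: k1 = f(s_n, p_n); k2 = f(s_n + h/2, p_n + (h/2)·k1); k3 = f(s_n + h/2, p_n + (h/2)·k2); k4 = f(s_n + h, p_n + h·k3); p_{n+1} = p_n + (h/6)·(k1 + 2k2 + 2k3 + k4).
s=0.000000, p=1.130000:
  k1 = f(0.000000, 1.130000) = 0.587600
  k2 = f(0.050000, 1.159380) = 0.652857
  k3 = f(0.050000, 1.162643) = 0.654553
  k4 = f(0.100000, 1.195455) = 0.721470
  p ← 1.130000 + (0.1/6)·(k1 + 2k2 + 2k3 + k4) = 1.195398
s=0.100000, p=1.195398:
  k1 = f(0.100000, 1.195398) = 0.721440
  k2 = f(0.150000, 1.231470) = 0.789803
  k3 = f(0.150000, 1.234888) = 0.791580
  k4 = f(0.200000, 1.274556) = 0.861439
  p ← 1.195398 + (0.1/6)·(k1 + 2k2 + 2k3 + k4) = 1.274492
p(0.2) ≈ 1.2745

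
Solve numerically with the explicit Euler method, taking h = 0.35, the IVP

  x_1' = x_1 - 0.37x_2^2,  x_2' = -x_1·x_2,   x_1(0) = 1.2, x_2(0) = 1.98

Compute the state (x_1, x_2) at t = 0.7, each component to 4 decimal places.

Euler on (x_1,x_2): x_1_{n+1} = x_1_n + h·x_1', x_2_{n+1} = x_2_n + h·x_2'.
0.000000: (1.200000, 1.980000); f=(-0.250548, -2.376000) → (1.112308, 1.148400)
0.350000: (1.112308, 1.148400); f=(0.624344, -1.277375) → (1.330829, 0.701319)
(x_1(0.7), x_2(0.7)) ≈ (1.3308, 0.7013)

1.3308, 0.7013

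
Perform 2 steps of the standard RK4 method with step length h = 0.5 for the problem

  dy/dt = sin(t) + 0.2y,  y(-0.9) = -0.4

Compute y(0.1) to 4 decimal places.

-0.9184

RK4: k1 = f(t_n, y_n); k2 = f(t_n + h/2, y_n + (h/2)·k1); k3 = f(t_n + h/2, y_n + (h/2)·k2); k4 = f(t_n + h, y_n + h·k3); y_{n+1} = y_n + (h/6)·(k1 + 2k2 + 2k3 + k4).
t=-0.900000, y=-0.400000:
  k1 = f(-0.900000, -0.400000) = -0.863327
  k2 = f(-0.650000, -0.615832) = -0.728353
  k3 = f(-0.650000, -0.582088) = -0.721604
  k4 = f(-0.400000, -0.760802) = -0.541579
  y ← -0.400000 + (0.5/6)·(k1 + 2k2 + 2k3 + k4) = -0.758735
t=-0.400000, y=-0.758735:
  k1 = f(-0.400000, -0.758735) = -0.541165
  k2 = f(-0.150000, -0.894026) = -0.328243
  k3 = f(-0.150000, -0.840796) = -0.317597
  k4 = f(0.100000, -0.917534) = -0.083673
  y ← -0.758735 + (0.5/6)·(k1 + 2k2 + 2k3 + k4) = -0.918445
y(0.1) ≈ -0.9184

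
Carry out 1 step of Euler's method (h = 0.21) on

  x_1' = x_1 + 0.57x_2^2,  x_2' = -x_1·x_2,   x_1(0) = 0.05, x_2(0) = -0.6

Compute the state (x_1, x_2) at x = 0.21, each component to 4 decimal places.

0.1036, -0.5937

Euler on (x_1,x_2): x_1_{n+1} = x_1_n + h·x_1', x_2_{n+1} = x_2_n + h·x_2'.
0.000000: (0.050000, -0.600000); f=(0.255200, 0.030000) → (0.103592, -0.593700)
(x_1(0.21), x_2(0.21)) ≈ (0.1036, -0.5937)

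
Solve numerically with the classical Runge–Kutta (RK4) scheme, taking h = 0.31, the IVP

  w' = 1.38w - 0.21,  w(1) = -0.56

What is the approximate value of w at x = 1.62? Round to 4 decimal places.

RK4: k1 = f(x_n, w_n); k2 = f(x_n + h/2, w_n + (h/2)·k1); k3 = f(x_n + h/2, w_n + (h/2)·k2); k4 = f(x_n + h, w_n + h·k3); w_{n+1} = w_n + (h/6)·(k1 + 2k2 + 2k3 + k4).
x=1.000000, w=-0.560000:
  k1 = f(1.000000, -0.560000) = -0.982800
  k2 = f(1.155000, -0.712334) = -1.193021
  k3 = f(1.155000, -0.744918) = -1.237987
  k4 = f(1.310000, -0.943776) = -1.512411
  w ← -0.560000 + (0.31/6)·(k1 + 2k2 + 2k3 + k4) = -0.940123
x=1.310000, w=-0.940123:
  k1 = f(1.310000, -0.940123) = -1.507370
  k2 = f(1.465000, -1.173766) = -1.829797
  k3 = f(1.465000, -1.223742) = -1.898764
  k4 = f(1.620000, -1.528740) = -2.319661
  w ← -0.940123 + (0.31/6)·(k1 + 2k2 + 2k3 + k4) = -1.523138
w(1.62) ≈ -1.5231

-1.5231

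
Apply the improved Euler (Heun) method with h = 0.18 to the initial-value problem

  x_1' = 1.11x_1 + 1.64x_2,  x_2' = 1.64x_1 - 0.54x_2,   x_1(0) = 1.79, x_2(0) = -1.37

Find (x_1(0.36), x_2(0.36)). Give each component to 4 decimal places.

2.0877, -0.1411

Heun on (x_1,x_2): k1 = f(s_n, state_n); k2 = f(s_n + h, state_n + h·k1); state_{n+1} = state_n + (h/2)·(k1 + k2).
0.000000: (1.790000, -1.370000)
  k1 = (-0.259900, 3.675400)
  predictor → (1.743218, -0.708428)
  k2 = (0.773150, 3.241429)
  → (1.836193, -0.747485)
0.180000: (1.836193, -0.747485)
  k1 = (0.812298, 3.414998)
  predictor → (1.982406, -0.132786)
  k2 = (1.982702, 3.322850)
  → (2.087742, -0.141079)
(x_1(0.36), x_2(0.36)) ≈ (2.0877, -0.1411)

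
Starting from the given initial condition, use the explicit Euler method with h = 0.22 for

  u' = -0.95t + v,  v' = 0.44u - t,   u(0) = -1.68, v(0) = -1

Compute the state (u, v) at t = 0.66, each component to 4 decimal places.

-2.6006, -1.7049

Euler on (u,v): u_{n+1} = u_n + h·u', v_{n+1} = v_n + h·v'.
0.000000: (-1.680000, -1.000000); f=(-1.000000, -0.739200) → (-1.900000, -1.162624)
0.220000: (-1.900000, -1.162624); f=(-1.371624, -1.056000) → (-2.201757, -1.394944)
0.440000: (-2.201757, -1.394944); f=(-1.812944, -1.408773) → (-2.600605, -1.704874)
(u(0.66), v(0.66)) ≈ (-2.6006, -1.7049)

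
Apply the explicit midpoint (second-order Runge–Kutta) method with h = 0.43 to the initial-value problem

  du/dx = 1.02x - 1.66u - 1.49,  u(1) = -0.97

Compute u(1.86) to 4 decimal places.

-0.2175

Midpoint: k1 = f(x_n, u_n); k2 = f(x_n + h/2, u_n + (h/2)·k1); u_{n+1} = u_n + h·k2.
x=1.000000, u=-0.970000:
  k1 = f(1.000000, -0.970000) = 1.140200
  k2 = f(1.215000, -0.724857) = 0.952563
  u ← -0.970000 + 0.43·0.952563 = -0.560398
x=1.430000, u=-0.560398:
  k1 = f(1.430000, -0.560398) = 0.898861
  k2 = f(1.645000, -0.367143) = 0.797357
  u ← -0.560398 + 0.43·0.797357 = -0.217534
u(1.86) ≈ -0.2175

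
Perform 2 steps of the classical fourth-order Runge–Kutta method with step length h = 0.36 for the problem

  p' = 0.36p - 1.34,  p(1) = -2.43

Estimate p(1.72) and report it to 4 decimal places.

-4.2504

RK4: k1 = f(t_n, p_n); k2 = f(t_n + h/2, p_n + (h/2)·k1); k3 = f(t_n + h/2, p_n + (h/2)·k2); k4 = f(t_n + h, p_n + h·k3); p_{n+1} = p_n + (h/6)·(k1 + 2k2 + 2k3 + k4).
t=1.000000, p=-2.430000:
  k1 = f(1.000000, -2.430000) = -2.214800
  k2 = f(1.180000, -2.828664) = -2.358319
  k3 = f(1.180000, -2.854497) = -2.367619
  k4 = f(1.360000, -3.282343) = -2.521643
  p ← -2.430000 + (0.36/6)·(k1 + 2k2 + 2k3 + k4) = -3.281299
t=1.360000, p=-3.281299:
  k1 = f(1.360000, -3.281299) = -2.521268
  k2 = f(1.540000, -3.735127) = -2.684646
  k3 = f(1.540000, -3.764535) = -2.695233
  k4 = f(1.720000, -4.251583) = -2.870570
  p ← -3.281299 + (0.36/6)·(k1 + 2k2 + 2k3 + k4) = -4.250395
p(1.72) ≈ -4.2504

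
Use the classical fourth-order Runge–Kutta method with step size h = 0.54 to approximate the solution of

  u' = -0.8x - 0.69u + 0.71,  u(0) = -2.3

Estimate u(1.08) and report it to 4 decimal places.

-0.9209

RK4: k1 = f(x_n, u_n); k2 = f(x_n + h/2, u_n + (h/2)·k1); k3 = f(x_n + h/2, u_n + (h/2)·k2); k4 = f(x_n + h, u_n + h·k3); u_{n+1} = u_n + (h/6)·(k1 + 2k2 + 2k3 + k4).
x=0.000000, u=-2.300000:
  k1 = f(0.000000, -2.300000) = 2.297000
  k2 = f(0.270000, -1.679810) = 1.653069
  k3 = f(0.270000, -1.853671) = 1.773033
  k4 = f(0.540000, -1.342562) = 1.204368
  u ← -2.300000 + (0.54/6)·(k1 + 2k2 + 2k3 + k4) = -1.368179
x=0.540000, u=-1.368179:
  k1 = f(0.540000, -1.368179) = 1.222043
  k2 = f(0.810000, -1.038227) = 0.778377
  k3 = f(0.810000, -1.158017) = 0.861032
  k4 = f(1.080000, -0.903221) = 0.469223
  u ← -1.368179 + (0.54/6)·(k1 + 2k2 + 2k3 + k4) = -0.920871
u(1.08) ≈ -0.9209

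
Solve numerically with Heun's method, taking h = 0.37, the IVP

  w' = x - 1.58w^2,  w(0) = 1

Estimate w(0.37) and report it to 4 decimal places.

0.7257

Heun: k1 = f(x_n, w_n); k2 = f(x_n + h, w_n + h·k1); w_{n+1} = w_n + (h/2)·(k1 + k2).
x=0.000000, w=1.000000:
  k1 = f(0.000000, 1.000000) = -1.580000
  k2 = f(0.370000, 0.415400) = 0.097360
  w ← 1.000000 + (0.37/2)·(-1.580000 + 0.097360) = 0.725712
w(0.37) ≈ 0.7257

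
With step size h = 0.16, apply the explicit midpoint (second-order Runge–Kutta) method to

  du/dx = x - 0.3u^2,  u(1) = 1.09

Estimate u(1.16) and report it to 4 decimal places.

1.2003

Midpoint: k1 = f(x_n, u_n); k2 = f(x_n + h/2, u_n + (h/2)·k1); u_{n+1} = u_n + h·k2.
x=1.000000, u=1.090000:
  k1 = f(1.000000, 1.090000) = 0.643570
  k2 = f(1.080000, 1.141486) = 0.689103
  u ← 1.090000 + 0.16·0.689103 = 1.200257
u(1.16) ≈ 1.2003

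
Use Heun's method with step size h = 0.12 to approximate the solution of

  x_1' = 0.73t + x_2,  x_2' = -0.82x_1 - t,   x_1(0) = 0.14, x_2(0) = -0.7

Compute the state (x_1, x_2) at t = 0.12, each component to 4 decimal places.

0.0604, -0.7168

Heun on (x_1,x_2): k1 = f(t_n, state_n); k2 = f(t_n + h, state_n + h·k1); state_{n+1} = state_n + (h/2)·(k1 + k2).
0.000000: (0.140000, -0.700000)
  k1 = (-0.700000, -0.114800)
  predictor → (0.056000, -0.713776)
  k2 = (-0.626176, -0.165920)
  → (0.060429, -0.716843)
(x_1(0.12), x_2(0.12)) ≈ (0.0604, -0.7168)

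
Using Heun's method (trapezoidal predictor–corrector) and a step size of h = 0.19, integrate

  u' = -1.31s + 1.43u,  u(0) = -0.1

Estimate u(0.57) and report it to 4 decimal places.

Heun: k1 = f(s_n, u_n); k2 = f(s_n + h, u_n + h·k1); u_{n+1} = u_n + (h/2)·(k1 + k2).
s=0.000000, u=-0.100000:
  k1 = f(0.000000, -0.100000) = -0.143000
  k2 = f(0.190000, -0.127170) = -0.430753
  u ← -0.100000 + (0.19/2)·(-0.143000 + (-0.430753)) = -0.154507
s=0.190000, u=-0.154507:
  k1 = f(0.190000, -0.154507) = -0.469844
  k2 = f(0.380000, -0.243777) = -0.846401
  u ← -0.154507 + (0.19/2)·(-0.469844 + (-0.846401)) = -0.279550
s=0.380000, u=-0.279550:
  k1 = f(0.380000, -0.279550) = -0.897556
  k2 = f(0.570000, -0.450086) = -1.390322
  u ← -0.279550 + (0.19/2)·(-0.897556 + (-1.390322)) = -0.496898
u(0.57) ≈ -0.4969

-0.4969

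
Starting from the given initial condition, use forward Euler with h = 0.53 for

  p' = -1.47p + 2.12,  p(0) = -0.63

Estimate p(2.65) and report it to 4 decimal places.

1.4411

Euler: p_{n+1} = p_n + h·f(x_n, p_n).
x=0.000000, p=-0.630000: f=3.046100 → p ← -0.630000 + 0.53·3.046100 = 0.984433
x=0.530000, p=0.984433: f=0.672883 → p ← 0.984433 + 0.53·0.672883 = 1.341061
x=1.060000, p=1.341061: f=0.148640 → p ← 1.341061 + 0.53·0.148640 = 1.419840
x=1.590000, p=1.419840: f=0.032835 → p ← 1.419840 + 0.53·0.032835 = 1.437243
x=2.120000, p=1.437243: f=0.007253 → p ← 1.437243 + 0.53·0.007253 = 1.441087
p(2.65) ≈ 1.4411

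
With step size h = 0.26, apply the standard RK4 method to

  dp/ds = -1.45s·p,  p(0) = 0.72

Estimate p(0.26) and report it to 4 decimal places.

0.6856

RK4: k1 = f(s_n, p_n); k2 = f(s_n + h/2, p_n + (h/2)·k1); k3 = f(s_n + h/2, p_n + (h/2)·k2); k4 = f(s_n + h, p_n + h·k3); p_{n+1} = p_n + (h/6)·(k1 + 2k2 + 2k3 + k4).
s=0.000000, p=0.720000:
  k1 = f(0.000000, 0.720000) = 0.000000
  k2 = f(0.130000, 0.720000) = -0.135720
  k3 = f(0.130000, 0.702356) = -0.132394
  k4 = f(0.260000, 0.685578) = -0.258463
  p ← 0.720000 + (0.26/6)·(k1 + 2k2 + 2k3 + k4) = 0.685563
p(0.26) ≈ 0.6856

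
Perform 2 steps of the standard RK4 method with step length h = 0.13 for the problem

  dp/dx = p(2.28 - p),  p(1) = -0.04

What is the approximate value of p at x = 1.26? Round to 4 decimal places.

-0.0734

RK4: k1 = f(x_n, p_n); k2 = f(x_n + h/2, p_n + (h/2)·k1); k3 = f(x_n + h/2, p_n + (h/2)·k2); k4 = f(x_n + h, p_n + h·k3); p_{n+1} = p_n + (h/6)·(k1 + 2k2 + 2k3 + k4).
x=1.000000, p=-0.040000:
  k1 = f(1.000000, -0.040000) = -0.092800
  k2 = f(1.065000, -0.046032) = -0.107072
  k3 = f(1.065000, -0.046960) = -0.109273
  k4 = f(1.130000, -0.054206) = -0.126527
  p ← -0.040000 + (0.13/6)·(k1 + 2k2 + 2k3 + k4) = -0.054127
x=1.130000, p=-0.054127:
  k1 = f(1.130000, -0.054127) = -0.126339
  k2 = f(1.195000, -0.062339) = -0.146019
  k3 = f(1.195000, -0.063618) = -0.149097
  k4 = f(1.260000, -0.073510) = -0.173006
  p ← -0.054127 + (0.13/6)·(k1 + 2k2 + 2k3 + k4) = -0.073401
p(1.26) ≈ -0.0734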